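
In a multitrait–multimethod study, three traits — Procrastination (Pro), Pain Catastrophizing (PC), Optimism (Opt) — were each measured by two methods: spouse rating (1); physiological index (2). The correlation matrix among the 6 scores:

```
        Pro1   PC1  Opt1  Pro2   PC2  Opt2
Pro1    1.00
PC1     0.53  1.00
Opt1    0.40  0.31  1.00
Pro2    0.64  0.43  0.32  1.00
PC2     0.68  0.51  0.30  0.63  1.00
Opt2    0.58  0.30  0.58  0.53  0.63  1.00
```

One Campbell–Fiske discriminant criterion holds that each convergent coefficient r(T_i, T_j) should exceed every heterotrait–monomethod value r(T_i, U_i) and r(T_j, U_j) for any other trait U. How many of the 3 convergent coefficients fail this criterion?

Each convergent coefficient versus the relevant comparison correlations:
Pro (methods 1·2): 0.64 vs {0.53, 0.63, 0.40, 0.53} → pass.
PC (methods 1·2): 0.51 vs {0.53, 0.63, 0.31, 0.63} → fail.
Opt (methods 1·2): 0.58 vs {0.40, 0.53, 0.31, 0.63} → fail.
2 of 3 fail.

2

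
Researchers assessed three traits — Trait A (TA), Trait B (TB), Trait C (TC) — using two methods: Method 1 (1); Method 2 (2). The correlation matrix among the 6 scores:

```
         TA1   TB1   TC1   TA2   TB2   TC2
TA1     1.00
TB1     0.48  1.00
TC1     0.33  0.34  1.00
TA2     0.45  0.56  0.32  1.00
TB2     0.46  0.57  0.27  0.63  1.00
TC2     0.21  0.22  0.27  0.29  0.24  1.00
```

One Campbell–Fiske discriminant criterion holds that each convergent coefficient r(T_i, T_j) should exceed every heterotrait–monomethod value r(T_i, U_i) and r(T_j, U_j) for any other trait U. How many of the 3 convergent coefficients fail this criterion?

Checking each validity diagonal entry against its comparison values:
TA (methods 1·2): 0.45 vs {0.48, 0.63, 0.33, 0.29} → fail.
TB (methods 1·2): 0.57 vs {0.48, 0.63, 0.34, 0.24} → fail.
TC (methods 1·2): 0.27 vs {0.33, 0.29, 0.34, 0.24} → fail.
3 of 3 fail.

3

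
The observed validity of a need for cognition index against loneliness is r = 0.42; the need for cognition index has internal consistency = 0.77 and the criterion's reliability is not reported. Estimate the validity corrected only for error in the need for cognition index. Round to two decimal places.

Single correction: r_c = r_obs / √r_xx = 0.42 / √0.77 = 0.42 / 0.8775 ≈ 0.48.

0.48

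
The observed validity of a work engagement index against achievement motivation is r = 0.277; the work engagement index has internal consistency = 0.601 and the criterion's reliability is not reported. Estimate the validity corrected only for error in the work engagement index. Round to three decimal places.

Single correction: r_c = r_obs / √r_xx = 0.277 / √0.601 = 0.277 / 0.7752 ≈ 0.357.

0.357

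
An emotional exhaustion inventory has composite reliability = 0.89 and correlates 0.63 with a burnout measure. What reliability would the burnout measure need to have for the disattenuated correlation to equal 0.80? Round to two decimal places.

r_true = r_obs / √(r_xx · r_yy) ⇒ 0.80 = 0.63 / √(0.89 · r_yy).
√(0.89 · r_yy) = 0.63 / 0.80 = 0.7875; 0.89 · r_yy = 0.6202; r_yy = 0.6202 / 0.89 ≈ 0.70.

0.70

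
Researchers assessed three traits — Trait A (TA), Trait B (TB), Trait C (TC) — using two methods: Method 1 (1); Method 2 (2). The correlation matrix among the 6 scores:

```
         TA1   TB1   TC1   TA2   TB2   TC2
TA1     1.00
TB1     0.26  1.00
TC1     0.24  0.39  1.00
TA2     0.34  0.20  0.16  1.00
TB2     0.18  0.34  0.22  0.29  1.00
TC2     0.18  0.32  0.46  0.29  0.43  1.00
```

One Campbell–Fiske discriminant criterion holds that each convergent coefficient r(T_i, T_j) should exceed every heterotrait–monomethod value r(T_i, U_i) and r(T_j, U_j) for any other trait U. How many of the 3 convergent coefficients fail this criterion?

Checking each validity diagonal entry against its comparison values:
TA (methods 1·2): 0.34 vs {0.26, 0.29, 0.24, 0.29} → pass.
TB (methods 1·2): 0.34 vs {0.26, 0.29, 0.39, 0.43} → fail.
TC (methods 1·2): 0.46 vs {0.24, 0.29, 0.39, 0.43} → pass.
1 of 3 fail.

1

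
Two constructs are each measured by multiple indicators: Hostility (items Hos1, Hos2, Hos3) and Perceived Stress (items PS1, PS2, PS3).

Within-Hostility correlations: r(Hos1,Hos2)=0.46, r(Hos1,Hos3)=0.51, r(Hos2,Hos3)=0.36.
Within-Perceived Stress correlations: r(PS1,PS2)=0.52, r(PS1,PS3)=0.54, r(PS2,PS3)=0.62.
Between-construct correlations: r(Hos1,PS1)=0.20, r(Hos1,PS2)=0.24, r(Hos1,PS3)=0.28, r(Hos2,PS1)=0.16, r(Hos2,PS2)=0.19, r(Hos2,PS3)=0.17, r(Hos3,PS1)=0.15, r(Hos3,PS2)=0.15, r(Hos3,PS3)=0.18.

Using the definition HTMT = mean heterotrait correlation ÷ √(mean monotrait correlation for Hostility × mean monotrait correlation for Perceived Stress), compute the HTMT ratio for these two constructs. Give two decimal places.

Mean heterotrait r = 1.72/9 = 0.1911.
Mean within-Hos = 1.33/3 = 0.4433; mean within-PS = 1.68/3 = 0.5600.
Geometric mean = √(0.4433 × 0.5600) = 0.4982.
HTMT = 0.1911 / 0.4982 = 0.38.

0.38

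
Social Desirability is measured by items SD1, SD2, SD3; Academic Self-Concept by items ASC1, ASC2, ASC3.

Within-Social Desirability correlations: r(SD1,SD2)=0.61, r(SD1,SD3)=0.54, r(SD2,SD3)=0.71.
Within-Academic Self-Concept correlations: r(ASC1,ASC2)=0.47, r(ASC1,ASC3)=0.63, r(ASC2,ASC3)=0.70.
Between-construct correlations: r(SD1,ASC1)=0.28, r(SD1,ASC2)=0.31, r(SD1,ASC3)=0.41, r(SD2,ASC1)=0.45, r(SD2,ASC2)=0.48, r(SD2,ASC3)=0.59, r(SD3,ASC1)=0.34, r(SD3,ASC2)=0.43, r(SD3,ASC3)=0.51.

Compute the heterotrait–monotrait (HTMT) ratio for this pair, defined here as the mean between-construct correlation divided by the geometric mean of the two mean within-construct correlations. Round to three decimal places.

Mean heterotrait r = 3.80/9 = 0.4222.
Mean within-SD = 1.86/3 = 0.6200; mean within-ASC = 1.80/3 = 0.6000.
Geometric mean = √(0.6200 × 0.6000) = 0.6099.
HTMT = 0.4222 / 0.6099 = 0.692.

0.692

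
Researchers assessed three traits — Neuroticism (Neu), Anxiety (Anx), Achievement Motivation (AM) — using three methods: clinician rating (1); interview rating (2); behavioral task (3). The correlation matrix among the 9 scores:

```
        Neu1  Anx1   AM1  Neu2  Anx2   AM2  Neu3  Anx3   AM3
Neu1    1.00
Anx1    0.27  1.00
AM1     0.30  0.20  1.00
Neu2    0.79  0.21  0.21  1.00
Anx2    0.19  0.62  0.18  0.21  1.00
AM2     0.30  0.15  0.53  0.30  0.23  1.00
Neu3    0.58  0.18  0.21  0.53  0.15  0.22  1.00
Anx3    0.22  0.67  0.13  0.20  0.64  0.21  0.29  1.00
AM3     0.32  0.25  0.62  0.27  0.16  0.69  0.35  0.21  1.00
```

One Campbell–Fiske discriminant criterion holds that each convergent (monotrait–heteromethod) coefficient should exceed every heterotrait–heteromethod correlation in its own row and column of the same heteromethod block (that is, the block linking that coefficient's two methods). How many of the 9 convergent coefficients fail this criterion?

0

Convergent coefficients and their comparison sets:
Neu (methods 1·2): 0.79 vs {0.19, 0.21, 0.30, 0.21} → pass.
Neu (methods 1·3): 0.58 vs {0.22, 0.18, 0.32, 0.21} → pass.
Neu (methods 2·3): 0.53 vs {0.20, 0.15, 0.27, 0.22} → pass.
Anx (methods 1·2): 0.62 vs {0.21, 0.19, 0.15, 0.18} → pass.
Anx (methods 1·3): 0.67 vs {0.18, 0.22, 0.25, 0.13} → pass.
Anx (methods 2·3): 0.64 vs {0.15, 0.20, 0.16, 0.21} → pass.
AM (methods 1·2): 0.53 vs {0.21, 0.30, 0.18, 0.15} → pass.
AM (methods 1·3): 0.62 vs {0.21, 0.32, 0.13, 0.25} → pass.
AM (methods 2·3): 0.69 vs {0.22, 0.27, 0.21, 0.16} → pass.
0 of 9 fail.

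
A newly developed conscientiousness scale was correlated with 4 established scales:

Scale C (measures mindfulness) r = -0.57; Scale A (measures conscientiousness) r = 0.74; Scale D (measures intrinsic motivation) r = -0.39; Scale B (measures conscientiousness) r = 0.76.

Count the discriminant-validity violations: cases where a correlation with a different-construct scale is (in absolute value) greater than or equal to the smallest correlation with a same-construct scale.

0

Convergent (same construct = conscientiousness): Scale A, Scale B.
Smallest convergent = 0.74. Discriminant |r|: 0.57, 0.39; count ≥ 0.74 → 0.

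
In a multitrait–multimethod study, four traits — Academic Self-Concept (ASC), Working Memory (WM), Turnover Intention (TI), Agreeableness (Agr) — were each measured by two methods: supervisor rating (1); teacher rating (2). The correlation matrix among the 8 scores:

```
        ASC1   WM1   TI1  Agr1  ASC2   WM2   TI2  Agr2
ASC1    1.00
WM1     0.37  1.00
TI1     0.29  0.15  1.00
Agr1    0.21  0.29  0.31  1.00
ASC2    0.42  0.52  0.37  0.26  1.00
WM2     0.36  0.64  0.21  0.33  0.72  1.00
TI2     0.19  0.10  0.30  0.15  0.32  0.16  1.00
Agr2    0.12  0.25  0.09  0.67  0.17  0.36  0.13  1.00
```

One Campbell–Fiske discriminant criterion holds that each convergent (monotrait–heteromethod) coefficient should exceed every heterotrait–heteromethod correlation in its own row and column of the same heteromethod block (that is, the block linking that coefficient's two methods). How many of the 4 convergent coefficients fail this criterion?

2

Checking each validity diagonal entry against its comparison values:
ASC (methods 1·2): 0.42 vs {0.36, 0.52, 0.19, 0.37, 0.12, 0.26} → fail.
WM (methods 1·2): 0.64 vs {0.52, 0.36, 0.10, 0.21, 0.25, 0.33} → pass.
TI (methods 1·2): 0.30 vs {0.37, 0.19, 0.21, 0.10, 0.09, 0.15} → fail.
Agr (methods 1·2): 0.67 vs {0.26, 0.12, 0.33, 0.25, 0.15, 0.09} → pass.
2 of 4 fail.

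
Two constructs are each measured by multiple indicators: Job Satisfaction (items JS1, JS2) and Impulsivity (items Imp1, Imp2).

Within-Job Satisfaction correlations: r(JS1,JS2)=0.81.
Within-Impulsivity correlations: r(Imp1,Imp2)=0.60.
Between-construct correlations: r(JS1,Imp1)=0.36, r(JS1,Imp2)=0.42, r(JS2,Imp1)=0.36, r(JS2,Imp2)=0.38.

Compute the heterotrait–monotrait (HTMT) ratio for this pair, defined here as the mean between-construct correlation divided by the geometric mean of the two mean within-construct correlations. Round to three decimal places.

Mean between = 1.52/4 = 0.3800.
Mean within-JS = 0.81/1 = 0.8100; mean within-Imp = 0.60/1 = 0.6000.
Geometric mean = √(0.8100 × 0.6000) = 0.6971.
HTMT = 0.3800 / 0.6971 = 0.545.

0.545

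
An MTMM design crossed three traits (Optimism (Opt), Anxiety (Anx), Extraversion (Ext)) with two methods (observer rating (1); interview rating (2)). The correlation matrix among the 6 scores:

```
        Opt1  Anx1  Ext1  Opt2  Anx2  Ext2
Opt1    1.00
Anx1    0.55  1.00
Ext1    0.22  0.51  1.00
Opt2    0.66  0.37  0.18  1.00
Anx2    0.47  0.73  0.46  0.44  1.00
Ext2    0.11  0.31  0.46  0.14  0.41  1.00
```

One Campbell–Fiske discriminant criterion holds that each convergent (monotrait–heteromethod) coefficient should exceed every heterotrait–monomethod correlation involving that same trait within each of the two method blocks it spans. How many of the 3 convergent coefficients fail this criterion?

Convergent coefficients and their comparison sets:
Opt (methods 1·2): 0.66 vs {0.55, 0.44, 0.22, 0.14} → pass.
Anx (methods 1·2): 0.73 vs {0.55, 0.44, 0.51, 0.41} → pass.
Ext (methods 1·2): 0.46 vs {0.22, 0.14, 0.51, 0.41} → fail.
1 of 3 fail.

1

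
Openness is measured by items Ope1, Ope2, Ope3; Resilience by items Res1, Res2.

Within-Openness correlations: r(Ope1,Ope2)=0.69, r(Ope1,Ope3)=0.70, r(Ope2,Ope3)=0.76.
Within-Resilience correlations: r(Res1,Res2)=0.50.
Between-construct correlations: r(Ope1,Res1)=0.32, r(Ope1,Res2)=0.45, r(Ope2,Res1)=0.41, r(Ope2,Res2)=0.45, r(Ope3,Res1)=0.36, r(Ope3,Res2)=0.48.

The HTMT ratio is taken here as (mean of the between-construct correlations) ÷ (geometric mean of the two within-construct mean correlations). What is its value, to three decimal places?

0.688

Between-construct mean = 2.47/6 = 0.4117.
Mean within-Ope = 2.15/3 = 0.7167; mean within-Res = 0.50/1 = 0.5000.
Geometric mean = √(0.7167 × 0.5000) = 0.5986.
HTMT = 0.4117 / 0.5986 = 0.688.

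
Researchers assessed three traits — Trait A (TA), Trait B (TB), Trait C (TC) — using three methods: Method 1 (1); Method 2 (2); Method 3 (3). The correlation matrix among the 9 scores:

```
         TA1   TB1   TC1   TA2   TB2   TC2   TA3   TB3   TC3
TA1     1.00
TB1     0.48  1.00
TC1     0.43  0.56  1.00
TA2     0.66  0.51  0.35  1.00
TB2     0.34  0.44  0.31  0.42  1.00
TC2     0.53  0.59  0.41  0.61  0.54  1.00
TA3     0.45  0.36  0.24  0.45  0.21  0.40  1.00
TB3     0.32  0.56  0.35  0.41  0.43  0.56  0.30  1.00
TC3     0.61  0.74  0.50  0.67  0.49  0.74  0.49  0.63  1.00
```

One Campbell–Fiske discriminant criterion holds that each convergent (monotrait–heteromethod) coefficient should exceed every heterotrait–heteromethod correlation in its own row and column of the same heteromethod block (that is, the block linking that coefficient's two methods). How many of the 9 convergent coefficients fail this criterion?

Checking each validity diagonal entry against its comparison values:
TA (methods 1·2): 0.66 vs {0.34, 0.51, 0.53, 0.35} → pass.
TA (methods 1·3): 0.45 vs {0.32, 0.36, 0.61, 0.24} → fail.
TA (methods 2·3): 0.45 vs {0.41, 0.21, 0.67, 0.40} → fail.
TB (methods 1·2): 0.44 vs {0.51, 0.34, 0.59, 0.31} → fail.
TB (methods 1·3): 0.56 vs {0.36, 0.32, 0.74, 0.35} → fail.
TB (methods 2·3): 0.43 vs {0.21, 0.41, 0.49, 0.56} → fail.
TC (methods 1·2): 0.41 vs {0.35, 0.53, 0.31, 0.59} → fail.
TC (methods 1·3): 0.50 vs {0.24, 0.61, 0.35, 0.74} → fail.
TC (methods 2·3): 0.74 vs {0.40, 0.67, 0.56, 0.49} → pass.
7 of 9 fail.

7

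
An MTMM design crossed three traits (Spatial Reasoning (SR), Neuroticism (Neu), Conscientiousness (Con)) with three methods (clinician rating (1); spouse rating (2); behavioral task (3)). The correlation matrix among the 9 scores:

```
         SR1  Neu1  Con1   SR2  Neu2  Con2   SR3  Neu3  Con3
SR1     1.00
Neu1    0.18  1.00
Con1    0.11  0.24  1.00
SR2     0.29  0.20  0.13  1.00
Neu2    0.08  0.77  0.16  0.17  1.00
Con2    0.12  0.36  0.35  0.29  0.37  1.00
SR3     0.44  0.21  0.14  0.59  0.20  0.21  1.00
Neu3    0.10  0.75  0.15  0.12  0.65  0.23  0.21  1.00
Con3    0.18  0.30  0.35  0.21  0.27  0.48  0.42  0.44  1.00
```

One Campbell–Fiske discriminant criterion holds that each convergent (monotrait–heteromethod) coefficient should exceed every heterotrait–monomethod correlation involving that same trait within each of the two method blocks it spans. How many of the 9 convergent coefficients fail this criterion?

Each convergent coefficient versus the relevant comparison correlations:
SR (methods 1·2): 0.29 vs {0.18, 0.17, 0.11, 0.29} → fail.
SR (methods 1·3): 0.44 vs {0.18, 0.21, 0.11, 0.42} → pass.
SR (methods 2·3): 0.59 vs {0.17, 0.21, 0.29, 0.42} → pass.
Neu (methods 1·2): 0.77 vs {0.18, 0.17, 0.24, 0.37} → pass.
Neu (methods 1·3): 0.75 vs {0.18, 0.21, 0.24, 0.44} → pass.
Neu (methods 2·3): 0.65 vs {0.17, 0.21, 0.37, 0.44} → pass.
Con (methods 1·2): 0.35 vs {0.11, 0.29, 0.24, 0.37} → fail.
Con (methods 1·3): 0.35 vs {0.11, 0.42, 0.24, 0.44} → fail.
Con (methods 2·3): 0.48 vs {0.29, 0.42, 0.37, 0.44} → pass.
3 of 9 fail.

3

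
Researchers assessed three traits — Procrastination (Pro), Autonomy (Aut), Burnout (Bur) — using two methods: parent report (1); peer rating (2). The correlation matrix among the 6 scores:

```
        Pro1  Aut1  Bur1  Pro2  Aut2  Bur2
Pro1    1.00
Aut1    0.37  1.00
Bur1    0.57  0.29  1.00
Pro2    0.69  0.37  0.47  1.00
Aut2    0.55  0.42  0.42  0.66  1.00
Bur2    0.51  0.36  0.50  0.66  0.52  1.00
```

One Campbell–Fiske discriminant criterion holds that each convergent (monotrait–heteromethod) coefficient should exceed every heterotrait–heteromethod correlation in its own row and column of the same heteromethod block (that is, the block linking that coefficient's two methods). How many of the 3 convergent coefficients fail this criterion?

2

Each convergent coefficient versus the relevant comparison correlations:
Pro (methods 1·2): 0.69 vs {0.55, 0.37, 0.51, 0.47} → pass.
Aut (methods 1·2): 0.42 vs {0.37, 0.55, 0.36, 0.42} → fail.
Bur (methods 1·2): 0.50 vs {0.47, 0.51, 0.42, 0.36} → fail.
2 of 3 fail.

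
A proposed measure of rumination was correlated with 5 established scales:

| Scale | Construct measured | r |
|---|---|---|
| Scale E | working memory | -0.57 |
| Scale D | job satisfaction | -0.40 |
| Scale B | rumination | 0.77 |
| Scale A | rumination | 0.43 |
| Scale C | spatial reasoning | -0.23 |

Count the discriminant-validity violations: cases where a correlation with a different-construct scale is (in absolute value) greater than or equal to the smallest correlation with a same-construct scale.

Convergent (same construct = rumination): Scale B, Scale A.
Smallest convergent = 0.43. Discriminant |r|: 0.57, 0.40, 0.23; count ≥ 0.43 → 1.

1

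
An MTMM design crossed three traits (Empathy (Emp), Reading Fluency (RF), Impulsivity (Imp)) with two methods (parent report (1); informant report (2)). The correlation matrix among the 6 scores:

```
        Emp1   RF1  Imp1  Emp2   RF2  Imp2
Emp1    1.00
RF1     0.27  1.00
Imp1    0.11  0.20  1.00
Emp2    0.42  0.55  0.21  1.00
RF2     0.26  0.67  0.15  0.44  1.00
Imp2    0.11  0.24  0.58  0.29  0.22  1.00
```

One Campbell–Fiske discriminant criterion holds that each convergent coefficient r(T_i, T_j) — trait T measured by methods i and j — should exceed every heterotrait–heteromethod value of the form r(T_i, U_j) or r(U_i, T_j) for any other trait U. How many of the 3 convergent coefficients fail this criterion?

1

Convergent coefficients and their comparison sets:
Emp (methods 1·2): 0.42 vs {0.26, 0.55, 0.11, 0.21} → fail.
RF (methods 1·2): 0.67 vs {0.55, 0.26, 0.24, 0.15} → pass.
Imp (methods 1·2): 0.58 vs {0.21, 0.11, 0.15, 0.24} → pass.
1 of 3 fail.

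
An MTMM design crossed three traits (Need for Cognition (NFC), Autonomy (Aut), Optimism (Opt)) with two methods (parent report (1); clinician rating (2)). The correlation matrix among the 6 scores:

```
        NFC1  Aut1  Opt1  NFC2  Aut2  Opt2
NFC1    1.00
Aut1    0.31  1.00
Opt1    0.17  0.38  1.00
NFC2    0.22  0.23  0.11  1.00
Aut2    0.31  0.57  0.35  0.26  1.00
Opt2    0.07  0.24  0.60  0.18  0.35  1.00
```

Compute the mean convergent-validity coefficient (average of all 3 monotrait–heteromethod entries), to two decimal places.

0.46

Convergent values: 0.22, 0.57, 0.60; mean = 1.39/3 = 0.46.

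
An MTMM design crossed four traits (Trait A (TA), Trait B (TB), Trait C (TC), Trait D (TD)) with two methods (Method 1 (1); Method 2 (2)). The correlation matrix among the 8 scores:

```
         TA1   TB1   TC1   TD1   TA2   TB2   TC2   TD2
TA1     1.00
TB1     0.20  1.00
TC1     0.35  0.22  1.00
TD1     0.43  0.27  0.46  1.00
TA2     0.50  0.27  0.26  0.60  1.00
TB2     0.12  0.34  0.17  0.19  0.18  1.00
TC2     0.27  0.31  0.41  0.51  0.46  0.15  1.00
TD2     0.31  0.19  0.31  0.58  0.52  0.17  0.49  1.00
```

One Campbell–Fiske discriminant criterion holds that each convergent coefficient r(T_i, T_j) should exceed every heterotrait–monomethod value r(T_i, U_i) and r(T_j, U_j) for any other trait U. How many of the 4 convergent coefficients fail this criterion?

2

Checking each validity diagonal entry against its comparison values:
TA (methods 1·2): 0.50 vs {0.20, 0.18, 0.35, 0.46, 0.43, 0.52} → fail.
TB (methods 1·2): 0.34 vs {0.20, 0.18, 0.22, 0.15, 0.27, 0.17} → pass.
TC (methods 1·2): 0.41 vs {0.35, 0.46, 0.22, 0.15, 0.46, 0.49} → fail.
TD (methods 1·2): 0.58 vs {0.43, 0.52, 0.27, 0.17, 0.46, 0.49} → pass.
2 of 4 fail.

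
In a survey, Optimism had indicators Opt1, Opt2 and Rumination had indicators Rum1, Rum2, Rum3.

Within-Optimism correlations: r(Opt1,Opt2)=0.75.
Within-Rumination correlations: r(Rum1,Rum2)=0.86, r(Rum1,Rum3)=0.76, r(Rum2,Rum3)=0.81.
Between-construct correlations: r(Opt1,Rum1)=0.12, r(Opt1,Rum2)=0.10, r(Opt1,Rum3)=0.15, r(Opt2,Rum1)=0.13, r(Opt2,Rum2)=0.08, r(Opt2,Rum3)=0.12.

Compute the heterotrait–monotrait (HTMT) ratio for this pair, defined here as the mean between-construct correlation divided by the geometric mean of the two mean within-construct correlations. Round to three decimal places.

Between-construct mean = 0.70/6 = 0.1167.
Mean within-Opt = 0.75/1 = 0.7500; mean within-Rum = 2.43/3 = 0.8100.
Geometric mean = √(0.7500 × 0.8100) = 0.7794.
HTMT = 0.1167 / 0.7794 = 0.150.

0.150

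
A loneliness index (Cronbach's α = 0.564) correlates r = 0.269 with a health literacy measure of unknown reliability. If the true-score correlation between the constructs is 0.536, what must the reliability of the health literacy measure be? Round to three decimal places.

0.447

r_true = r_obs / √(r_xx · r_yy) ⇒ 0.536 = 0.269 / √(0.564 · r_yy).
√(0.564 · r_yy) = 0.269 / 0.536 = 0.5019; 0.564 · r_yy = 0.2519; r_yy = 0.2519 / 0.564 ≈ 0.447.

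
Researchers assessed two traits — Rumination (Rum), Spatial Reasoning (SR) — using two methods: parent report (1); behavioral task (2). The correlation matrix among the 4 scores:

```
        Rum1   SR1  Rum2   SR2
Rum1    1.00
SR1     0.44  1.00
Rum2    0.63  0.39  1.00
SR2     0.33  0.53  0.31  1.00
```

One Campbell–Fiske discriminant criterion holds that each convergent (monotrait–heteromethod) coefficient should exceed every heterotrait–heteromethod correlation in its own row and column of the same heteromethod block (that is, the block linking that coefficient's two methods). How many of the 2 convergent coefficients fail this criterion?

Convergent coefficients and their comparison sets:
Rum (methods 1·2): 0.63 vs {0.33, 0.39} → pass.
SR (methods 1·2): 0.53 vs {0.39, 0.33} → pass.
0 of 2 fail.

0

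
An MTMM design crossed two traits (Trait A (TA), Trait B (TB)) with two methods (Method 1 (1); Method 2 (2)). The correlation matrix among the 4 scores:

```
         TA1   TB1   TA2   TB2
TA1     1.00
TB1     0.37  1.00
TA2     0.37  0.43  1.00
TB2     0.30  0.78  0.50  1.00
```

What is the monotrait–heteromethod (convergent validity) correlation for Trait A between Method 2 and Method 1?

0.37

Same trait (TA), different methods: r(TA2, TA1) = 0.37.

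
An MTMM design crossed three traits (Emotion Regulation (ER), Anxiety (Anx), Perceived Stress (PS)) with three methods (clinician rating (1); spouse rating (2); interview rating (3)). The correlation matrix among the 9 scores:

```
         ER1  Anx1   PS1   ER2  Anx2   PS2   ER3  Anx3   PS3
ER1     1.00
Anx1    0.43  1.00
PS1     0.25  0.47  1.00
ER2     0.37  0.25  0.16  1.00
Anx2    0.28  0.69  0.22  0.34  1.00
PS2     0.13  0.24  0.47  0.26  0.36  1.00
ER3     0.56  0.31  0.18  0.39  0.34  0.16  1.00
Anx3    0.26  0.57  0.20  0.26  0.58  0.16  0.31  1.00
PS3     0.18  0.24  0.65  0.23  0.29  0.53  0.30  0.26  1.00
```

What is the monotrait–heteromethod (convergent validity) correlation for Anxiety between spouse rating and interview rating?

Same trait (Anx), different methods: r(Anx2, Anx3) = 0.58.

0.58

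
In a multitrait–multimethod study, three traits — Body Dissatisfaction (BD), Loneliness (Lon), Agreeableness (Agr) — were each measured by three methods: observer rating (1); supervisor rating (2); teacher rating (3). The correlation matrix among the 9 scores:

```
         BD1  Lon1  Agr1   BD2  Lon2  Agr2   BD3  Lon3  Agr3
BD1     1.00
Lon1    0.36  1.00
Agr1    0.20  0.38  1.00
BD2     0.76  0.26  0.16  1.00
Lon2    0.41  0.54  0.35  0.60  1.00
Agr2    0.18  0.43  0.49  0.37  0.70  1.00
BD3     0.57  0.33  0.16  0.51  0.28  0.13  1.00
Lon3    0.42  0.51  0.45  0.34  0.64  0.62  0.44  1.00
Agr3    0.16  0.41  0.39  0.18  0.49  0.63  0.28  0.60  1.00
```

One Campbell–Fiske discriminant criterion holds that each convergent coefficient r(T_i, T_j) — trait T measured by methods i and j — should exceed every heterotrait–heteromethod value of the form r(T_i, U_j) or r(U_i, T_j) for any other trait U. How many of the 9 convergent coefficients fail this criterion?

Checking each validity diagonal entry against its comparison values:
BD (methods 1·2): 0.76 vs {0.41, 0.26, 0.18, 0.16} → pass.
BD (methods 1·3): 0.57 vs {0.42, 0.33, 0.16, 0.16} → pass.
BD (methods 2·3): 0.51 vs {0.34, 0.28, 0.18, 0.13} → pass.
Lon (methods 1·2): 0.54 vs {0.26, 0.41, 0.43, 0.35} → pass.
Lon (methods 1·3): 0.51 vs {0.33, 0.42, 0.41, 0.45} → pass.
Lon (methods 2·3): 0.64 vs {0.28, 0.34, 0.49, 0.62} → pass.
Agr (methods 1·2): 0.49 vs {0.16, 0.18, 0.35, 0.43} → pass.
Agr (methods 1·3): 0.39 vs {0.16, 0.16, 0.45, 0.41} → fail.
Agr (methods 2·3): 0.63 vs {0.13, 0.18, 0.62, 0.49} → pass.
1 of 9 fail.

1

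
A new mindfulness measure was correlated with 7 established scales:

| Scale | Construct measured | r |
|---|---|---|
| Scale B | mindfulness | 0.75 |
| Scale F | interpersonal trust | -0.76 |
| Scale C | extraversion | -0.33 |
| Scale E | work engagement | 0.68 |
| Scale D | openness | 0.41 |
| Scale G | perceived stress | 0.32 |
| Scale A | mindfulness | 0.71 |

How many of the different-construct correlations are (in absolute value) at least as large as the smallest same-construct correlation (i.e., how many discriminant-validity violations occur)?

1

Convergent (same construct = mindfulness): Scale B, Scale A.
Smallest convergent = 0.71. Discriminant |r|: 0.76, 0.33, 0.68, 0.41, 0.32; count ≥ 0.71 → 1.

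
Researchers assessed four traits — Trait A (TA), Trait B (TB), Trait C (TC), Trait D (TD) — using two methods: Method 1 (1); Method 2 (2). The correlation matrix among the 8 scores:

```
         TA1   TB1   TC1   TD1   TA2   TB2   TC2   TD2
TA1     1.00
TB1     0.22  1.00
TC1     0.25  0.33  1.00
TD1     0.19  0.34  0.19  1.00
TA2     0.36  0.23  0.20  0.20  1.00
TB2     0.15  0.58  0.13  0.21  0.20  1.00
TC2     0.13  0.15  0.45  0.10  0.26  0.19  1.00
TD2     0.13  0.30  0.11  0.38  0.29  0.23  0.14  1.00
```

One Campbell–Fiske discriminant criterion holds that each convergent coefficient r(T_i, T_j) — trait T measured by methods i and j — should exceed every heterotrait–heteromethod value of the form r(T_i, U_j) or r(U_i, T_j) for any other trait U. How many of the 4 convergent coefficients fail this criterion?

0

Convergent coefficients and their comparison sets:
TA (methods 1·2): 0.36 vs {0.15, 0.23, 0.13, 0.20, 0.13, 0.20} → pass.
TB (methods 1·2): 0.58 vs {0.23, 0.15, 0.15, 0.13, 0.30, 0.21} → pass.
TC (methods 1·2): 0.45 vs {0.20, 0.13, 0.13, 0.15, 0.11, 0.10} → pass.
TD (methods 1·2): 0.38 vs {0.20, 0.13, 0.21, 0.30, 0.10, 0.11} → pass.
0 of 4 fail.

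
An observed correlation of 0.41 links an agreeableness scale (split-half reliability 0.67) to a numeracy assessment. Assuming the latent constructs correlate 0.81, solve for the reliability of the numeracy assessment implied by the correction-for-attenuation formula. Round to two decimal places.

r_true = r_obs / √(r_xx · r_yy) ⇒ 0.81 = 0.41 / √(0.67 · r_yy).
√(0.67 · r_yy) = 0.41 / 0.81 = 0.5062; 0.67 · r_yy = 0.2562; r_yy = 0.2562 / 0.67 ≈ 0.38.

0.38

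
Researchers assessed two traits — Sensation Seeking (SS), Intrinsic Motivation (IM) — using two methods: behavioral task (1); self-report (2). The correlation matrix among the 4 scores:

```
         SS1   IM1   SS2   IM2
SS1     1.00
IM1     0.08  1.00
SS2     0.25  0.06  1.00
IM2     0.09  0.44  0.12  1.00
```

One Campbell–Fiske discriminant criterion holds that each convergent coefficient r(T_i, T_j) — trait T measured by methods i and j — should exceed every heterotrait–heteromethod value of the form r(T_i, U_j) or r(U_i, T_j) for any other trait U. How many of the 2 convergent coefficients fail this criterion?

Convergent coefficients and their comparison sets:
SS (methods 1·2): 0.25 vs {0.09, 0.06} → pass.
IM (methods 1·2): 0.44 vs {0.06, 0.09} → pass.
0 of 2 fail.

0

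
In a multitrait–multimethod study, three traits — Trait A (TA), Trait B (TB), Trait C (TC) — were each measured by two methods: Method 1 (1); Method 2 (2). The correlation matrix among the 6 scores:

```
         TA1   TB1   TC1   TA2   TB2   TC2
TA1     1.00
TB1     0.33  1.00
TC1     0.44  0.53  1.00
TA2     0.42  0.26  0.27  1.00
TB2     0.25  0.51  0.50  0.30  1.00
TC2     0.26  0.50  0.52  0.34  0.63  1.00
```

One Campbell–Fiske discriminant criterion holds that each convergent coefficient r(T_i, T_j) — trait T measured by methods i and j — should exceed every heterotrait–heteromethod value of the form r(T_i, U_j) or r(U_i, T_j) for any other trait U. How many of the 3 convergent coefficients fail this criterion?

0

Convergent coefficients and their comparison sets:
TA (methods 1·2): 0.42 vs {0.25, 0.26, 0.26, 0.27} → pass.
TB (methods 1·2): 0.51 vs {0.26, 0.25, 0.50, 0.50} → pass.
TC (methods 1·2): 0.52 vs {0.27, 0.26, 0.50, 0.50} → pass.
0 of 3 fail.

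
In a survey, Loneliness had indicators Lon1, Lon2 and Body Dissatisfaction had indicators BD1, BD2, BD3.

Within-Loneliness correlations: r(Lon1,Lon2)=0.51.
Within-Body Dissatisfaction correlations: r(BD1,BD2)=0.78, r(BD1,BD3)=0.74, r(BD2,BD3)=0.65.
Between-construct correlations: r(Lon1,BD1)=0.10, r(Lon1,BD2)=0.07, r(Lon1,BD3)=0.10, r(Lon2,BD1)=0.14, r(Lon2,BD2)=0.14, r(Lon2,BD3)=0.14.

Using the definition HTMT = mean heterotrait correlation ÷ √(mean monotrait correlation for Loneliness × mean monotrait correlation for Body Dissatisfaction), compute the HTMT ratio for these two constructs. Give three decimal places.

Mean between = 0.69/6 = 0.1150.
Mean within-Lon = 0.51/1 = 0.5100; mean within-BD = 2.17/3 = 0.7233.
Geometric mean = √(0.5100 × 0.7233) = 0.6074.
HTMT = 0.1150 / 0.6074 = 0.189.

0.189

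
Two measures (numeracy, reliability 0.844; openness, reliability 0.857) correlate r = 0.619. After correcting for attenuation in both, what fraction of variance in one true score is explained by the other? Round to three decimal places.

0.530

Disattenuated r = 0.619 / √(0.844 × 0.857) = 0.619 / 0.8505 = 0.7278.
Shared true-score variance = 0.7278² = 0.5297 ≈ 0.530.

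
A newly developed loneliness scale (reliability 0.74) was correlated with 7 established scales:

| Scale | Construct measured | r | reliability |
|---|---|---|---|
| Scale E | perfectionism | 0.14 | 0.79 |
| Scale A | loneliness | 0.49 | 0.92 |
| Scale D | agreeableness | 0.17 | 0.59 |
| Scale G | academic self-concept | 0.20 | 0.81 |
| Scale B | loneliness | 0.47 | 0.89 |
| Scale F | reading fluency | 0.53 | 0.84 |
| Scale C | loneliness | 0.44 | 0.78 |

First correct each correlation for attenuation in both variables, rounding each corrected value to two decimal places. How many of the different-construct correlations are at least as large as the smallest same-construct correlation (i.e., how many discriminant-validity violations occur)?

1

Disattenuated r (r / √(r_scale · r_new)):
  Scale E (disc): 0.14 / √(0.79·0.74) = 0.18
  Scale A (conv): 0.49 / √(0.92·0.74) = 0.59
  Scale D (disc): 0.17 / √(0.59·0.74) = 0.26
  Scale G (disc): 0.20 / √(0.81·0.74) = 0.26
  Scale B (conv): 0.47 / √(0.89·0.74) = 0.58
  Scale F (disc): 0.53 / √(0.84·0.74) = 0.67
  Scale C (conv): 0.44 / √(0.78·0.74) = 0.58
Smallest convergent = 0.58. Discriminant values: 0.18, 0.26, 0.26, 0.67; count ≥ 0.58 → 1.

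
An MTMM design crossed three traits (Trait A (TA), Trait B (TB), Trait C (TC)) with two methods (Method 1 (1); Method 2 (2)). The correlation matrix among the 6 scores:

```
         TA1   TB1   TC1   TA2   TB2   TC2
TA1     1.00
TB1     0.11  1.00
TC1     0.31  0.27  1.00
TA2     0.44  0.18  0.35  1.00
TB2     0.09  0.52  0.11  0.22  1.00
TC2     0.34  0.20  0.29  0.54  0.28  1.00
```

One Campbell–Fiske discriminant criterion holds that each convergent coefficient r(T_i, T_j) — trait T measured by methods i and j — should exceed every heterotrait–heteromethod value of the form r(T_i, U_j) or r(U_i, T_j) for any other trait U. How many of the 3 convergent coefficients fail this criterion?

1

Convergent coefficients and their comparison sets:
TA (methods 1·2): 0.44 vs {0.09, 0.18, 0.34, 0.35} → pass.
TB (methods 1·2): 0.52 vs {0.18, 0.09, 0.20, 0.11} → pass.
TC (methods 1·2): 0.29 vs {0.35, 0.34, 0.11, 0.20} → fail.
1 of 3 fail.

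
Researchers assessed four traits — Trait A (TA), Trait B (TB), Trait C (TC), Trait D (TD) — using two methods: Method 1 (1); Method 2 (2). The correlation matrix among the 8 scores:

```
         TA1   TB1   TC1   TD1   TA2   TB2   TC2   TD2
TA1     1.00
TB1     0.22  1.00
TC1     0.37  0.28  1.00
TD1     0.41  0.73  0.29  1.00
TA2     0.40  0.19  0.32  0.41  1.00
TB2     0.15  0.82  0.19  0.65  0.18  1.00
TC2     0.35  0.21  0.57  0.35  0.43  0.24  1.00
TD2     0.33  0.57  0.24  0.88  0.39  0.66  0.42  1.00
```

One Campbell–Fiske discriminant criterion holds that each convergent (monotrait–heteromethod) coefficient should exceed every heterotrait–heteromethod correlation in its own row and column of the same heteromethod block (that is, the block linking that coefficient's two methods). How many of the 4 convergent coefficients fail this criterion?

Convergent coefficients and their comparison sets:
TA (methods 1·2): 0.40 vs {0.15, 0.19, 0.35, 0.32, 0.33, 0.41} → fail.
TB (methods 1·2): 0.82 vs {0.19, 0.15, 0.21, 0.19, 0.57, 0.65} → pass.
TC (methods 1·2): 0.57 vs {0.32, 0.35, 0.19, 0.21, 0.24, 0.35} → pass.
TD (methods 1·2): 0.88 vs {0.41, 0.33, 0.65, 0.57, 0.35, 0.24} → pass.
1 of 4 fail.

1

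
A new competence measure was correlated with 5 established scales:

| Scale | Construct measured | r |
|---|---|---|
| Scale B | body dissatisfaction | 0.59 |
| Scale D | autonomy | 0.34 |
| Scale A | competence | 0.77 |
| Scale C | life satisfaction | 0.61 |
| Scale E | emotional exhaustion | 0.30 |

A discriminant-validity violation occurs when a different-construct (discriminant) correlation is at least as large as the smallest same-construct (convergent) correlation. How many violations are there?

0

Convergent (same construct = competence): Scale A.
Smallest convergent = 0.77. Discriminant values: 0.59, 0.34, 0.61, 0.30; count ≥ 0.77 → 0.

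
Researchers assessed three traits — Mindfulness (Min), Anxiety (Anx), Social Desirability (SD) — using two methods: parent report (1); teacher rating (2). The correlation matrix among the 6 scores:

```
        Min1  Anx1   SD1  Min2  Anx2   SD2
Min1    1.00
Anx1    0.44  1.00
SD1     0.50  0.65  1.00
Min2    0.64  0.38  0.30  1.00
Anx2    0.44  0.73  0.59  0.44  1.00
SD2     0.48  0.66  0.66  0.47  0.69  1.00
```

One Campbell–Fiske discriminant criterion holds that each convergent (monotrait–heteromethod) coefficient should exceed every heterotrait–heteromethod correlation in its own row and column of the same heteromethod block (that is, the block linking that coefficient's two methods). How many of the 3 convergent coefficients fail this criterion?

Convergent coefficients and their comparison sets:
Min (methods 1·2): 0.64 vs {0.44, 0.38, 0.48, 0.30} → pass.
Anx (methods 1·2): 0.73 vs {0.38, 0.44, 0.66, 0.59} → pass.
SD (methods 1·2): 0.66 vs {0.30, 0.48, 0.59, 0.66} → fail.
1 of 3 fail.

1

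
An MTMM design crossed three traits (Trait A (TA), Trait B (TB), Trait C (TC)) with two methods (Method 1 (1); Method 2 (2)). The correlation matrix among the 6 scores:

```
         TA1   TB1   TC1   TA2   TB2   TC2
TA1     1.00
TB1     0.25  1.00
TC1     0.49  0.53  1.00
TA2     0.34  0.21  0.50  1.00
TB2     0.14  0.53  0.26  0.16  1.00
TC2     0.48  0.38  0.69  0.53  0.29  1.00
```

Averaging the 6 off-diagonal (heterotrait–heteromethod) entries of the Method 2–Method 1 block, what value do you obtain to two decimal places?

0.33

HTHM values (method 2 × method 1): 0.21, 0.50, 0.14, 0.26, 0.48, 0.38; mean = 1.97/6 = 0.33.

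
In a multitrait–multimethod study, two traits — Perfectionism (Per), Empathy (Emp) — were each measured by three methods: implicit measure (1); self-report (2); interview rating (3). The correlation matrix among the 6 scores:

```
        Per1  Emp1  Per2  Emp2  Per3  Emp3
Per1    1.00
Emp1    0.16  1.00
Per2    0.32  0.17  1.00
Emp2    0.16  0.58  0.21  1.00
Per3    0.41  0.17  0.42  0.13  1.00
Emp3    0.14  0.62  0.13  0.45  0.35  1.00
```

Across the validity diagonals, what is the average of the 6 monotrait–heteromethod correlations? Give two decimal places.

0.47

Convergent values: 0.32, 0.41, 0.42, 0.58, 0.62, 0.45; mean = 2.80/6 = 0.47.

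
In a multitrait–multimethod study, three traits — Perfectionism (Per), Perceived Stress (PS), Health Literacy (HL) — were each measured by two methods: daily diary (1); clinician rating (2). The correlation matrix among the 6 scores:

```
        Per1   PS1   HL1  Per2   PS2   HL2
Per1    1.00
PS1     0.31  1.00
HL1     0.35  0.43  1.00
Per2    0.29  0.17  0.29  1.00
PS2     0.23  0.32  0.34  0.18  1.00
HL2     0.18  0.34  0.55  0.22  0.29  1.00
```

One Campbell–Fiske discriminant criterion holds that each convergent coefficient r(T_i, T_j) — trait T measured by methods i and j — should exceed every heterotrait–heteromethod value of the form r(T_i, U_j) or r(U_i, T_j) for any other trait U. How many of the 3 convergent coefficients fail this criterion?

2

Convergent coefficients and their comparison sets:
Per (methods 1·2): 0.29 vs {0.23, 0.17, 0.18, 0.29} → fail.
PS (methods 1·2): 0.32 vs {0.17, 0.23, 0.34, 0.34} → fail.
HL (methods 1·2): 0.55 vs {0.29, 0.18, 0.34, 0.34} → pass.
2 of 3 fail.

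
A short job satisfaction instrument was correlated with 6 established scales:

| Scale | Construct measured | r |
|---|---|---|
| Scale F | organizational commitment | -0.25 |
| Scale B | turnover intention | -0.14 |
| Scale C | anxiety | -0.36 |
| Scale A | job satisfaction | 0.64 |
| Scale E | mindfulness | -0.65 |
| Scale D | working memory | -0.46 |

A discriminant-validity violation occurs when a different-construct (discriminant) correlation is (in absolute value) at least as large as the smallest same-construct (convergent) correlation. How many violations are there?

Convergent (same construct = job satisfaction): Scale A.
Smallest convergent = 0.64. Discriminant |r|: 0.25, 0.14, 0.36, 0.65, 0.46; count ≥ 0.64 → 1.

1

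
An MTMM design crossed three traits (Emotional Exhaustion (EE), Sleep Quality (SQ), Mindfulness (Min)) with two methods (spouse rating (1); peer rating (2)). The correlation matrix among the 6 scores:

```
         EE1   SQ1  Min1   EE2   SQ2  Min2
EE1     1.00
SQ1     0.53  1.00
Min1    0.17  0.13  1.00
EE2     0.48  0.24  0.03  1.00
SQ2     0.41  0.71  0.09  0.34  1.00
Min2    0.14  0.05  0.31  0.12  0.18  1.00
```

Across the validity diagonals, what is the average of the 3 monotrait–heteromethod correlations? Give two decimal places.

0.50

Convergent values: 0.48, 0.71, 0.31; mean = 1.50/3 = 0.50.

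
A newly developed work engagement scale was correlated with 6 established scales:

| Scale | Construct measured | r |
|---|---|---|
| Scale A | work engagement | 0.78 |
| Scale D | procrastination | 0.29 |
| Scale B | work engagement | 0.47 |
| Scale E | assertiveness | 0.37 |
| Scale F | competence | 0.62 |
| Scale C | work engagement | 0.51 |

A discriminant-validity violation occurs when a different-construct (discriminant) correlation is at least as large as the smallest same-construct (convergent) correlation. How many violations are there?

Convergent (same construct = work engagement): Scale A, Scale B, Scale C.
Smallest convergent = 0.47. Discriminant values: 0.29, 0.37, 0.62; count ≥ 0.47 → 1.

1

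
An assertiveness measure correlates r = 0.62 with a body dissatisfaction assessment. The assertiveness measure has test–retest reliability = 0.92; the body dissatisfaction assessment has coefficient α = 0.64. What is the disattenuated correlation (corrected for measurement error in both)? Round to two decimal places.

0.81

r_true = r_obs / √(r_xx · r_yy) = 0.62 / √(0.92 × 0.64) = 0.62 / √0.5888 = 0.62 / 0.7673 ≈ 0.81.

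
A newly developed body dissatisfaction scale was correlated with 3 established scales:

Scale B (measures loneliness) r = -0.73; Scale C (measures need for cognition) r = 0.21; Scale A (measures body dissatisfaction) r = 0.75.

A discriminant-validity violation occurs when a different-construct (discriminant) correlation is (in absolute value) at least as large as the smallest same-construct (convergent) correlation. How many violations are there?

Convergent (same construct = body dissatisfaction): Scale A.
Smallest convergent = 0.75. Discriminant |r|: 0.73, 0.21; count ≥ 0.75 → 0.

0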